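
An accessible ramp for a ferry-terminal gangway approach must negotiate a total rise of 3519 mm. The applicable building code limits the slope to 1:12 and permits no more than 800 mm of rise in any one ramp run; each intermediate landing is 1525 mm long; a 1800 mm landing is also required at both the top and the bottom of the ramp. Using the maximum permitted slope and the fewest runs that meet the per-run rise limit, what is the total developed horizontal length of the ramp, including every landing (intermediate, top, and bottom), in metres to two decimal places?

3519 / 800 = 4.40, so 5 ramp runs are needed. That means 4 intermediate landings.
Ramp run (horizontal) at 1:12: 3519 × 12 = 42228 mm.
Intermediate landings: 4 × 1525 = 6100 mm.
Top and bottom landings: 2 × 1800 = 3600 mm.
Total = 42228 + 6100 + 3600 = 51928 mm.
= 51.93 m.

51.93 m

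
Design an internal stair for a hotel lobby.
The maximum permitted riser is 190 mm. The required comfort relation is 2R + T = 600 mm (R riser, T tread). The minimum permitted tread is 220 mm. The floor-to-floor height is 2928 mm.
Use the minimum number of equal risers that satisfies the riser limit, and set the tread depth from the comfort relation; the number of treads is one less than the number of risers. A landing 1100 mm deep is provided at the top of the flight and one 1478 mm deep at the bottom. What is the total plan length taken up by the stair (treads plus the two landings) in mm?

2928 / 190 = 15.411 → round up to 16 risers.
R = 2928 ÷ 16 = 183 mm.
From 2R + T = 600: T = 600 − 366 = 234 mm.
Treads = 16 − 1 = 15; going = 15 × 234 = 3510 mm.
Add landings: 3510 + 1100 + 1478 = 6088 mm.

6088 mm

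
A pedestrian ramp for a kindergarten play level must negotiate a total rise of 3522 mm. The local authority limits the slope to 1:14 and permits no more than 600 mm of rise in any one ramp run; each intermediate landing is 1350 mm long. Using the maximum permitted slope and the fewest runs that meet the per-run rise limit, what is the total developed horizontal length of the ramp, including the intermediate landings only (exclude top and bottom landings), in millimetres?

56058 mm

⌈3522/600⌉ = 6 ramp runs. That means 5 intermediate landings.
Ramp run (horizontal) at 1:14: 3522 × 14 = 49308 mm.
5 intermediate landings contribute 5 × 1350 = 6750 mm.
Developed length = 49308 + 6750 = 56058 mm.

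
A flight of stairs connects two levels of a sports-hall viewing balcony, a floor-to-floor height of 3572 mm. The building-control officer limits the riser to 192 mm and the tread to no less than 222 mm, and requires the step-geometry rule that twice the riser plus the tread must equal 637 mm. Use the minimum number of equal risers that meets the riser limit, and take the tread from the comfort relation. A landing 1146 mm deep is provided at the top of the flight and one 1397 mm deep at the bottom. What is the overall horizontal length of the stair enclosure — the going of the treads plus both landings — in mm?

7241 mm

3572 / 192 = 18.60, so 19 risers are needed.
Each riser is 3572/19 = 188 mm (≤ 192 mm).
Tread T = 637 − 2 × 188 = 261 mm (≥ 222 mm).
Going = (19 − 1) × 261 = 4698 mm.
Enclosure = 4698 + 1146 + 1397 = 7241 mm.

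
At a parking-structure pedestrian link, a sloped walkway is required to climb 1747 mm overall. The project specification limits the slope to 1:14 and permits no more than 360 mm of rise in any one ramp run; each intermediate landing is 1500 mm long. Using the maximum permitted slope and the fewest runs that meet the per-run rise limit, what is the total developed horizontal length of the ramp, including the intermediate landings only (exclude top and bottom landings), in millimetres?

30458 mm

At most 360 each: 1747/360 = 4.85, giving 5 ramp runs. That means 4 intermediate landings.
Horizontal run for 1747 mm of rise at 1:14 is 1747 × 14 = 24458 mm.
Intermediate landings: 4 × 1500 = 6000 mm.
Total developed length = 24458 + 6000 = 30458 mm.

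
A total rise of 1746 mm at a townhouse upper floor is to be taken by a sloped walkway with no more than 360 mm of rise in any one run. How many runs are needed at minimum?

⌈1746/360⌉ = 5 ramp runs.

5 runs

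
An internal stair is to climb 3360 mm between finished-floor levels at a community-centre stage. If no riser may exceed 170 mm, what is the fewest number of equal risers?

20 risers

⌈3360/170⌉ = 20 risers.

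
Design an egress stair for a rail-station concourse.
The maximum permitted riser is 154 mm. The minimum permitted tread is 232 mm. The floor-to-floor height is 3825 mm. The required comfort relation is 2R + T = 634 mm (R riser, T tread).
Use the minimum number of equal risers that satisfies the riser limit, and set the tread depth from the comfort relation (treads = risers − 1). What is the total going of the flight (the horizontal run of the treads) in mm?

7872 mm

3825 / 154 = 24.838 → round up to 25 risers.
R = 3825 ÷ 25 = 153 mm.
T = 634 − 2·153 = 328 mm, which satisfies the 232 mm minimum.
25 risers give 24 treads; going = 24 × 328 = 7872 mm.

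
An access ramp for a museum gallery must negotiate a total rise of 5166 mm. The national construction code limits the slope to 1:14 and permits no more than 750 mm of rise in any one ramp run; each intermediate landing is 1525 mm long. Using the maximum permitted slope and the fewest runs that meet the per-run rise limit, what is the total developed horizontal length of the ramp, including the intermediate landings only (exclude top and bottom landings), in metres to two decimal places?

At most 750 each: 5166/750 = 6.89, giving 7 ramp runs. That means 6 intermediate landings.
Ramp run (horizontal) at 1:14: 5166 × 14 = 72324 mm.
6 intermediate landings contribute 6 × 1525 = 9150 mm.
Total developed length = 72324 + 9150 = 81474 mm.
= 81.47 m.

81.47 m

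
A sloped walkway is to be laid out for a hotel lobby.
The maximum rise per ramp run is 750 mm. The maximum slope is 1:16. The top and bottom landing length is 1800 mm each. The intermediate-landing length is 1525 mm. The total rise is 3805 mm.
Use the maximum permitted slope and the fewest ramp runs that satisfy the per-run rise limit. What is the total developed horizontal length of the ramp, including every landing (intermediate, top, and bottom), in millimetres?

72105 mm

⌈3805/750⌉ = 6 ramp runs. That means 5 intermediate landings.
Ramp run (horizontal) at 1:16: 3805 × 16 = 60880 mm.
Intermediate landings: 5 × 1525 = 7625 mm.
Top and bottom landings: 2 × 1800 = 3600 mm.
Total = 60880 + 7625 + 3600 = 72105 mm.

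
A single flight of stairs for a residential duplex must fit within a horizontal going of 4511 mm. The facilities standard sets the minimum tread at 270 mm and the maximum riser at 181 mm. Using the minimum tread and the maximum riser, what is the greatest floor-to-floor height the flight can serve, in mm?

3077 mm

Treads that fit: ⌊4511 / 270⌋ = 16.
Risers = treads + 1 = 17.
Maximum height = 17 × 181 = 3077 mm.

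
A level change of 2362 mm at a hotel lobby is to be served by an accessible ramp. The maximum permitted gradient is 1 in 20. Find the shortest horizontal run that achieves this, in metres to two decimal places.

Run = rise × 20 = 2362 × 20 = 47240 mm.
47240 mm = 47.24 m.

47.24 m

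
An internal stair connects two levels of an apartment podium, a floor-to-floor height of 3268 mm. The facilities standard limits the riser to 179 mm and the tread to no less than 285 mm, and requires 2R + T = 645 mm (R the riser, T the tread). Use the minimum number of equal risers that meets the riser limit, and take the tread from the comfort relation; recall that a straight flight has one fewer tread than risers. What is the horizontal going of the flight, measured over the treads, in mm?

3268 / 179 = 18.26, so 19 risers are needed.
Riser R = 3268 / 19 = 172 mm, within the 179 mm limit.
Tread T = 645 − 2 × 172 = 301 mm (≥ 285 mm).
Treads = 19 − 1 = 18; going = 18 × 301 = 5418 mm.

5418 mm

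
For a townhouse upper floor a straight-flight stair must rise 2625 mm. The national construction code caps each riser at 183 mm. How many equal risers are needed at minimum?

15 risers

⌈2625/183⌉ = 15 risers.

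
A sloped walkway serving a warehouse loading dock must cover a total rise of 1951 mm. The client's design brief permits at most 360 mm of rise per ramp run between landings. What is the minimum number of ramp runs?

6 runs

1951 / 360 = 5.419 → round up to 6 ramp runs.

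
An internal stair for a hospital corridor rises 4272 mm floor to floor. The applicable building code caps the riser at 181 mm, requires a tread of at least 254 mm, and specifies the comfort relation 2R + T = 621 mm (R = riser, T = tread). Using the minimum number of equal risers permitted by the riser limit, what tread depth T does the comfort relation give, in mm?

265 mm

At most 181 each: 4272/181 = 23.60, giving 24 risers.
Riser R = 4272 / 24 = 178 mm, within the 181 mm limit.
T = 621 − 2·178 = 265 mm, which satisfies the 254 mm minimum.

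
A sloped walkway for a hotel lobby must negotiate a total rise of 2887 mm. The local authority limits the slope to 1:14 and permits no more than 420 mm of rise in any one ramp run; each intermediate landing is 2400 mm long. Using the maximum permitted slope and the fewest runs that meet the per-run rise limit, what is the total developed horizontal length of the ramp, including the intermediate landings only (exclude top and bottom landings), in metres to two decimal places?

54.82 m

2887 / 420 = 6.87, so 7 ramp runs are needed. That means 6 intermediate landings.
Ramp run (horizontal) at 1:14: 2887 × 14 = 40418 mm.
6 intermediate landings contribute 6 × 2400 = 14400 mm.
Total developed length = 40418 + 14400 = 54818 mm.
= 54.82 m.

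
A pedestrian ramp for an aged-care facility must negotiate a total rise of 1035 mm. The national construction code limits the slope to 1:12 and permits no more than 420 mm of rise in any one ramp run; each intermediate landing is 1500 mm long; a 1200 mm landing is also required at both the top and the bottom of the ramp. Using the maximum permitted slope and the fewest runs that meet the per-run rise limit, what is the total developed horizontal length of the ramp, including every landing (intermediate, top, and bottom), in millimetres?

17820 mm

At most 420 each: 1035/420 = 2.46, giving 3 ramp runs. That means 2 intermediate landings.
Ramp run (horizontal) at 1:12: 1035 × 12 = 12420 mm.
Intermediate landings: 2 × 1500 = 3000 mm.
Top and bottom landings: 2 × 1200 = 2400 mm.
Total = 12420 + 3000 + 2400 = 17820 mm.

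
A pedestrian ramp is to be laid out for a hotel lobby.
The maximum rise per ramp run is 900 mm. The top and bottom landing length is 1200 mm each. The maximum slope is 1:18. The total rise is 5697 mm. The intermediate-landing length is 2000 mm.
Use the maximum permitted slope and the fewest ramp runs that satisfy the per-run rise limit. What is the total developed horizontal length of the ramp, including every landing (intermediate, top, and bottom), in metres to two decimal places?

116.95 m

5697 / 900 = 6.330 → round up to 7 ramp runs. That means 6 intermediate landings.
Ramp run (horizontal) at 1:18: 5697 × 18 = 102546 mm.
6 intermediate landings contribute 6 × 2000 = 12000 mm.
Top and bottom landings: 2 × 1200 = 2400 mm.
Total = 102546 + 12000 + 2400 = 116946 mm.
= 116.95 m.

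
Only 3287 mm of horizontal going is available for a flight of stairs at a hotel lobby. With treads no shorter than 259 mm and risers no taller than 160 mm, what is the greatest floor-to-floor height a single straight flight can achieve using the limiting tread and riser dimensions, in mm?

3287 / 259 = 12.69, so 12 treads fit.
Risers = treads + 1 = 13.
Maximum height = 13 × 160 = 2080 mm.

2080 mm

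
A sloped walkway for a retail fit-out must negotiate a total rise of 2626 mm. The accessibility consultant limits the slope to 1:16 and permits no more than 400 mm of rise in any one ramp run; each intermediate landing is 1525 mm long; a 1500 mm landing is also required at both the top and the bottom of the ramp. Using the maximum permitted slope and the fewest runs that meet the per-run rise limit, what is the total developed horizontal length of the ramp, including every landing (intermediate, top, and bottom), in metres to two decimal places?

54.17 m

At most 400 each: 2626/400 = 6.57, giving 7 ramp runs. That means 6 intermediate landings.
Horizontal run for 2626 mm of rise at 1:16 is 2626 × 16 = 42016 mm.
Intermediate landings: 6 × 1525 = 9150 mm.
Top and bottom landings: 2 × 1500 = 3000 mm.
Total = 42016 + 9150 + 3000 = 54166 mm.
= 54.17 m.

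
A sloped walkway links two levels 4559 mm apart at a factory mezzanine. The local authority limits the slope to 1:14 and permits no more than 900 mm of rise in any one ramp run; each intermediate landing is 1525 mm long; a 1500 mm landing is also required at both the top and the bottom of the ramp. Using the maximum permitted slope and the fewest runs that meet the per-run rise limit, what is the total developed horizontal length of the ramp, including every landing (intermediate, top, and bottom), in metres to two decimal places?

74.45 m

4559 / 900 = 5.07, so 6 ramp runs are needed. That means 5 intermediate landings.
Ramp run (horizontal) at 1:14: 4559 × 14 = 63826 mm.
5 intermediate landings contribute 5 × 1525 = 7625 mm.
Top and bottom landings: 2 × 1500 = 3000 mm.
Total = 63826 + 7625 + 3000 = 74451 mm.
= 74.45 m.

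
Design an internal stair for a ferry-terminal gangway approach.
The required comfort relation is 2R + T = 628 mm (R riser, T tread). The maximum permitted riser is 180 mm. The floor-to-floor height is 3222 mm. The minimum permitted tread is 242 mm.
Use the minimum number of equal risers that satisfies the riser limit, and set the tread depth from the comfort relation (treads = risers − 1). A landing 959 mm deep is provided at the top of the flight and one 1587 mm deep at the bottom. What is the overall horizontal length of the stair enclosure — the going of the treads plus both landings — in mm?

7136 mm

At most 180 each: 3222/180 = 17.90, giving 18 risers.
Riser R = 3222 / 18 = 179 mm, within the 180 mm limit.
Tread T = 628 − 2 × 179 = 270 mm (≥ 242 mm).
Going = (18 − 1) × 270 = 4590 mm.
Enclosure = 4590 + 959 + 1587 = 7136 mm.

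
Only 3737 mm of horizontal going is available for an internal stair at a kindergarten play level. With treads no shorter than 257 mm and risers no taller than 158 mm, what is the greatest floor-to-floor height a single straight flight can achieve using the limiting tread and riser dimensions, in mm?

3737 / 257 = 14.54, so 14 treads fit.
Risers = treads + 1 = 15.
Maximum height = 15 × 158 = 2370 mm.

2370 mm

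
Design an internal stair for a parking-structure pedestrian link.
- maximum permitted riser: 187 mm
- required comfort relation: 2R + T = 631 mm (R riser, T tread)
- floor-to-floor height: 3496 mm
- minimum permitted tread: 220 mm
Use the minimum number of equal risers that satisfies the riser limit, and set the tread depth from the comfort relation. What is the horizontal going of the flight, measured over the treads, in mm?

4734 mm

3496 / 187 = 18.70, so 19 risers are needed.
R = 3496 ÷ 19 = 184 mm.
T = 631 − 2·184 = 263 mm, which satisfies the 220 mm minimum.
19 risers give 18 treads; going = 18 × 263 = 4734 mm.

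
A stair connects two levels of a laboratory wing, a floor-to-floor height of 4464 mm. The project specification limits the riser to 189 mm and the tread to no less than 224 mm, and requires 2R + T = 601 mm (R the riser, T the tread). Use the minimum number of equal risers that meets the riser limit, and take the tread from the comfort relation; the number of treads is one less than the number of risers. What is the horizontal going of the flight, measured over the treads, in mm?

5267 mm

4464 / 189 = 23.62, so 24 risers are needed.
R = 4464 ÷ 24 = 186 mm.
From 2R + T = 601: T = 601 − 372 = 229 mm.
Going = (24 − 1) × 229 = 5267 mm.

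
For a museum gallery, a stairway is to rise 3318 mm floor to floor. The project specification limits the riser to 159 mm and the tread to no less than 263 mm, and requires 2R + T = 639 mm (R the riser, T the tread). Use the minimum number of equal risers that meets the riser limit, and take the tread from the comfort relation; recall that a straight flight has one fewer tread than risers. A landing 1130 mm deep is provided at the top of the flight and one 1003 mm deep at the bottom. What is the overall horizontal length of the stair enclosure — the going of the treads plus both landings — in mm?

⌈3318/159⌉ = 21 risers.
Riser R = 3318 / 21 = 158 mm, within the 159 mm limit.
From 2R + T = 639: T = 639 − 316 = 323 mm.
21 risers give 20 treads; going = 20 × 323 = 6460 mm.
Add landings: 6460 + 1130 + 1003 = 8593 mm.

8593 mm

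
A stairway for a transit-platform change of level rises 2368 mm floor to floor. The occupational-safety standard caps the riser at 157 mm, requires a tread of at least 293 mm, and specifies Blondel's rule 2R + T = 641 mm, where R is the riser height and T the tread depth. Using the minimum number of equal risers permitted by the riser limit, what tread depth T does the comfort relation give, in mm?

2368 / 157 = 15.08, so 16 risers are needed.
Each riser is 2368/16 = 148 mm (≤ 157 mm).
From 2R + T = 641: T = 641 − 296 = 345 mm.

345 mm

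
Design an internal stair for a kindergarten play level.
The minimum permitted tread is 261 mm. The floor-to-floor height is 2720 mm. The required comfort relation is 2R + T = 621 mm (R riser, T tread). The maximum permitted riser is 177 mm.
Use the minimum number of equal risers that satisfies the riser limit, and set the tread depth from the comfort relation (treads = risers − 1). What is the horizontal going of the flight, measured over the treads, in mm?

4215 mm

⌈2720/177⌉ = 16 risers.
Riser R = 2720 / 16 = 170 mm, within the 177 mm limit.
From 2R + T = 621: T = 621 − 340 = 281 mm.
16 risers give 15 treads; going = 15 × 281 = 4215 mm.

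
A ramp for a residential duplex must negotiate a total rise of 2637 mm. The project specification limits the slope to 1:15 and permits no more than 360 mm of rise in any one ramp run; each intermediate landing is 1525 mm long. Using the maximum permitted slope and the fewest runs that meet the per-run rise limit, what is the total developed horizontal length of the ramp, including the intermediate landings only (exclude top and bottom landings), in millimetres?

2637 / 360 = 7.33, so 8 ramp runs are needed. That means 7 intermediate landings.
Ramp run (horizontal) at 1:15: 2637 × 15 = 39555 mm.
Intermediate landings: 7 × 1525 = 10675 mm.
Developed length = 39555 + 10675 = 50230 mm.

50230 mm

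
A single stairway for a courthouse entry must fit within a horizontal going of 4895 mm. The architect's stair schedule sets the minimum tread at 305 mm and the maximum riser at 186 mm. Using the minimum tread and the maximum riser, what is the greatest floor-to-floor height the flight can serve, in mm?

4895 / 305 = 16.05, so 16 treads fit.
Risers = treads + 1 = 17.
Maximum height = 17 × 186 = 3162 mm.

3162 mm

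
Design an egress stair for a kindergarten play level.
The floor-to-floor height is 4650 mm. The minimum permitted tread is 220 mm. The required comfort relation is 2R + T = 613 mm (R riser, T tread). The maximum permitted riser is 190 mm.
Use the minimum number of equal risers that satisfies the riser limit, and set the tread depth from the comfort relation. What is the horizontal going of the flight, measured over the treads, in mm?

4650 / 190 = 24.47, so 25 risers are needed.
Riser R = 4650 / 25 = 186 mm, within the 190 mm limit.
Tread T = 613 − 2 × 186 = 241 mm (≥ 220 mm).
25 risers give 24 treads; going = 24 × 241 = 5784 mm.

5784 mm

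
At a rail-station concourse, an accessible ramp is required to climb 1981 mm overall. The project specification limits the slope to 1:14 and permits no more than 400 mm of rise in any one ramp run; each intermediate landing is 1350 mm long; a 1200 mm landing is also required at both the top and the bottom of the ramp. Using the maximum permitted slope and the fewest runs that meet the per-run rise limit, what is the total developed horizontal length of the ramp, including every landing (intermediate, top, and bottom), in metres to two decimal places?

1981 / 400 = 4.952 → round up to 5 ramp runs. That means 4 intermediate landings.
Ramp run (horizontal) at 1:14: 1981 × 14 = 27734 mm.
Intermediate landings: 4 × 1350 = 5400 mm.
Top and bottom landings: 2 × 1200 = 2400 mm.
Total = 27734 + 5400 + 2400 = 35534 mm.
= 35.53 m.

35.53 m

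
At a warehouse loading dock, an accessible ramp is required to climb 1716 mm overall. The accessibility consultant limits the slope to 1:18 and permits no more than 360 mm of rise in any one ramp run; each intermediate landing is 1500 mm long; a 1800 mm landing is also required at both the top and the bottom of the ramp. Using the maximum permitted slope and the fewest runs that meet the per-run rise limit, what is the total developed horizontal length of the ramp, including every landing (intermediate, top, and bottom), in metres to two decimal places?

40.49 m

⌈1716/360⌉ = 5 ramp runs. That means 4 intermediate landings.
Horizontal run for 1716 mm of rise at 1:18 is 1716 × 18 = 30888 mm.
Intermediate landings: 4 × 1500 = 6000 mm.
Top and bottom landings: 2 × 1800 = 3600 mm.
Total = 30888 + 6000 + 3600 = 40488 mm.
= 40.49 m.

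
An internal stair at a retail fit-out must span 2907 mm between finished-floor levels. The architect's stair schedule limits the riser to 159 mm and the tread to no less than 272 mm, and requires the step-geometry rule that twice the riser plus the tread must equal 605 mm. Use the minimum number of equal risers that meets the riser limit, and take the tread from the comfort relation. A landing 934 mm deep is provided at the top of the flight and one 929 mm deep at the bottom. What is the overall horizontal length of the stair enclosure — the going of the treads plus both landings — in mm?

2907 / 159 = 18.283 → round up to 19 risers.
Each riser is 2907/19 = 153 mm (≤ 159 mm).
Tread T = 605 − 2 × 153 = 299 mm (≥ 272 mm).
Treads = 19 − 1 = 18; going = 18 × 299 = 5382 mm.
Enclosure = 5382 + 934 + 929 = 7245 mm.

7245 mm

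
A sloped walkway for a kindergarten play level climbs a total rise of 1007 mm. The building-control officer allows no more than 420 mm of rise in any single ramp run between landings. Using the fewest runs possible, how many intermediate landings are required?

At most 420 each: 1007/420 = 2.40, giving 3 ramp runs.
3 runs are separated by 2 intermediate landings.

2 intermediate landings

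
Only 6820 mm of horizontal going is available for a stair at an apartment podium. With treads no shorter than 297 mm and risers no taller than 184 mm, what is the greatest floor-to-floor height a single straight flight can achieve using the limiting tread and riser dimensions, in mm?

4232 mm

6820 / 297 = 22.96, so 22 treads fit.
Risers = treads + 1 = 23.
Maximum height = 23 × 184 = 4232 mm.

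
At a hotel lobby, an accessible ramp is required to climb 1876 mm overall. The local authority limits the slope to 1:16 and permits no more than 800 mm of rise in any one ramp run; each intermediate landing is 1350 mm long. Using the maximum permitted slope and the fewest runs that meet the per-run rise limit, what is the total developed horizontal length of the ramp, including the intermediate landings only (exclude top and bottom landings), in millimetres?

1876 / 800 = 2.35, so 3 ramp runs are needed. That means 2 intermediate landings.
Horizontal run for 1876 mm of rise at 1:16 is 1876 × 16 = 30016 mm.
Intermediate landings: 2 × 1350 = 2700 mm.
Total developed length = 30016 + 2700 = 32716 mm.

32716 mm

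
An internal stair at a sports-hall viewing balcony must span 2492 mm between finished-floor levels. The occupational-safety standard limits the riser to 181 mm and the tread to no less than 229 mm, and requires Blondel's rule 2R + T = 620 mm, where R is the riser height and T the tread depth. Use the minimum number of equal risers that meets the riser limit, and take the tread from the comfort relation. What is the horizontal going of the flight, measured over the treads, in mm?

3432 mm

2492 / 181 = 13.77, so 14 risers are needed.
Riser R = 2492 / 14 = 178 mm, within the 181 mm limit.
From 2R + T = 620: T = 620 − 356 = 264 mm.
14 risers give 13 treads; going = 13 × 264 = 3432 mm.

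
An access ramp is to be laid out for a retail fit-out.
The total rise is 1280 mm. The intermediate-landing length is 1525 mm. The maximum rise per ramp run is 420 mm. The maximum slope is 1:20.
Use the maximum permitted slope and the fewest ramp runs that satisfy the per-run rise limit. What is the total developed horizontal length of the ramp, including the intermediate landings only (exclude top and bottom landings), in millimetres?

⌈1280/420⌉ = 4 ramp runs. That means 3 intermediate landings.
Horizontal run for 1280 mm of rise at 1:20 is 1280 × 20 = 25600 mm.
Intermediate landings: 3 × 1525 = 4575 mm.
Developed length = 25600 + 4575 = 30175 mm.

30175 mm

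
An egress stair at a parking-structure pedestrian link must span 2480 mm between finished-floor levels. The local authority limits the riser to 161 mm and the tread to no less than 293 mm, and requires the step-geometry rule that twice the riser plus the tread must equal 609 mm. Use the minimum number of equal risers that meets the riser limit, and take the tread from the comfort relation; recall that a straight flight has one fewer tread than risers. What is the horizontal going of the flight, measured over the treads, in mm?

4485 mm

At most 161 each: 2480/161 = 15.40, giving 16 risers.
Each riser is 2480/16 = 155 mm (≤ 161 mm).
From 2R + T = 609: T = 609 − 310 = 299 mm.
Treads = 16 − 1 = 15; going = 15 × 299 = 4485 mm.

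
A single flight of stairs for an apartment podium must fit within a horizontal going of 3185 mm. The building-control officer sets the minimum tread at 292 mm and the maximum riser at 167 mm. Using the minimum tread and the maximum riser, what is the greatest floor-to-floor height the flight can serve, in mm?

1837 mm

Treads that fit: ⌊3185 / 292⌋ = 10.
Risers = treads + 1 = 11.
Maximum height = 11 × 167 = 1837 mm.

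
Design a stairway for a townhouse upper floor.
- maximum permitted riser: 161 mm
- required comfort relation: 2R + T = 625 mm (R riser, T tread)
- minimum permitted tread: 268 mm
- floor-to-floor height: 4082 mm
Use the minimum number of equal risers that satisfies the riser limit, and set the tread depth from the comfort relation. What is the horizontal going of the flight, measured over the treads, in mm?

4082 / 161 = 25.354 → round up to 26 risers.
R = 4082 ÷ 26 = 157 mm.
Tread T = 625 − 2 × 157 = 311 mm (≥ 268 mm).
26 risers give 25 treads; going = 25 × 311 = 7775 mm.

7775 mm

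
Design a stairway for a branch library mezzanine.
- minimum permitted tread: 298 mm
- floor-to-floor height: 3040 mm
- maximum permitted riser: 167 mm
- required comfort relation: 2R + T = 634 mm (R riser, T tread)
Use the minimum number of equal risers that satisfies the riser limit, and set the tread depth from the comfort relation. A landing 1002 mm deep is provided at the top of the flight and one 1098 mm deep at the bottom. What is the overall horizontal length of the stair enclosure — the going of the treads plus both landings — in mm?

7752 mm

At most 167 each: 3040/167 = 18.20, giving 19 risers.
R = 3040 ÷ 19 = 160 mm.
From 2R + T = 634: T = 634 − 320 = 314 mm.
19 risers give 18 treads; going = 18 × 314 = 5652 mm.
Enclosure = 5652 + 1002 + 1098 = 7752 mm.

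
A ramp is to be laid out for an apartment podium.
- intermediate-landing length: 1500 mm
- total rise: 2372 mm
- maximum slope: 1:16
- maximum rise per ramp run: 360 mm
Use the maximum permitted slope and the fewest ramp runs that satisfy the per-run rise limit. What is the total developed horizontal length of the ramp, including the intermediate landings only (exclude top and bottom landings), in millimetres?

At most 360 each: 2372/360 = 6.59, giving 7 ramp runs. That means 6 intermediate landings.
Horizontal run for 2372 mm of rise at 1:16 is 2372 × 16 = 37952 mm.
6 intermediate landings contribute 6 × 1500 = 9000 mm.
Total developed length = 37952 + 9000 = 46952 mm.

46952 mm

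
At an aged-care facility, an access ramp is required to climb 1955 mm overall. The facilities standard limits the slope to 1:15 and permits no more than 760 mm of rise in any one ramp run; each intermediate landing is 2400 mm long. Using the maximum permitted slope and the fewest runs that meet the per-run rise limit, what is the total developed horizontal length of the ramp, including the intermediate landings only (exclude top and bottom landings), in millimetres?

34125 mm

1955 / 760 = 2.572 → round up to 3 ramp runs. That means 2 intermediate landings.
Ramp run (horizontal) at 1:15: 1955 × 15 = 29325 mm.
2 intermediate landings contribute 2 × 2400 = 4800 mm.
Total developed length = 29325 + 4800 = 34125 mm.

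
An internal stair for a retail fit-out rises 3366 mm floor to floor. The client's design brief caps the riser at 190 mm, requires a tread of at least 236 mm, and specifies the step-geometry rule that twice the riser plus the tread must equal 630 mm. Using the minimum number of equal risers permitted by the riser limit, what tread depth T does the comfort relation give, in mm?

3366 / 190 = 17.72, so 18 risers are needed.
R = 3366 ÷ 18 = 187 mm.
T = 630 − 2·187 = 256 mm, which satisfies the 236 mm minimum.

256 mm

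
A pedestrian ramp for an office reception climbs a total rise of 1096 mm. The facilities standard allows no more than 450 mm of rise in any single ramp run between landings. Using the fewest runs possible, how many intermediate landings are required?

1096 / 450 = 2.44, so 3 ramp runs are needed.
3 runs are separated by 2 intermediate landings.

2 intermediate landings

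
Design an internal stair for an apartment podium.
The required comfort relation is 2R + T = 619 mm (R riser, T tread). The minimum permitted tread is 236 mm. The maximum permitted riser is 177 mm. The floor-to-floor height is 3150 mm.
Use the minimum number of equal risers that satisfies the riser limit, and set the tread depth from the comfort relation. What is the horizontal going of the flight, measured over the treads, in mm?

3150 / 177 = 17.80, so 18 risers are needed.
Riser R = 3150 / 18 = 175 mm, within the 177 mm limit.
Tread T = 619 − 2 × 175 = 269 mm (≥ 236 mm).
Treads = 18 − 1 = 17; going = 17 × 269 = 4573 mm.

4573 mm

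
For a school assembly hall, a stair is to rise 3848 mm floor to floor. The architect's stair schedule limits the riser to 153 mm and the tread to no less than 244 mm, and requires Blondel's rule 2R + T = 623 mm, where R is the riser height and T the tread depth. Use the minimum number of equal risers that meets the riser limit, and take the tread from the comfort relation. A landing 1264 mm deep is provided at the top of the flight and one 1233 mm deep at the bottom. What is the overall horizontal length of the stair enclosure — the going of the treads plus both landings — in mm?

⌈3848/153⌉ = 26 risers.
Riser R = 3848 / 26 = 148 mm, within the 153 mm limit.
T = 623 − 2·148 = 327 mm, which satisfies the 244 mm minimum.
Treads = 26 − 1 = 25; going = 25 × 327 = 8175 mm.
Enclosure = 8175 + 1264 + 1233 = 10672 mm.

10672 mm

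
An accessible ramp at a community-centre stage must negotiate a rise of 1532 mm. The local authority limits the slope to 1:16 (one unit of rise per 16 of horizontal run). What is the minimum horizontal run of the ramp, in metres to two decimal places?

24.51 m

At 1:16 the run is 16 × 1532 = 24512 mm.
24512 mm = 24.51 m.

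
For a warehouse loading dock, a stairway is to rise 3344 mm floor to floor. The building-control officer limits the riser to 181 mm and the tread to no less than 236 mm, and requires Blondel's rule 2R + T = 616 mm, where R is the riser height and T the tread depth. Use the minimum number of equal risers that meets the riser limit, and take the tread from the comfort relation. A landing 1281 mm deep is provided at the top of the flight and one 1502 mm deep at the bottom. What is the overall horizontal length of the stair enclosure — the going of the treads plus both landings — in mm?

7535 mm

3344 / 181 = 18.48, so 19 risers are needed.
Each riser is 3344/19 = 176 mm (≤ 181 mm).
T = 616 − 2·176 = 264 mm, which satisfies the 236 mm minimum.
Going = (19 − 1) × 264 = 4752 mm.
Add landings: 4752 + 1281 + 1502 = 7535 mm.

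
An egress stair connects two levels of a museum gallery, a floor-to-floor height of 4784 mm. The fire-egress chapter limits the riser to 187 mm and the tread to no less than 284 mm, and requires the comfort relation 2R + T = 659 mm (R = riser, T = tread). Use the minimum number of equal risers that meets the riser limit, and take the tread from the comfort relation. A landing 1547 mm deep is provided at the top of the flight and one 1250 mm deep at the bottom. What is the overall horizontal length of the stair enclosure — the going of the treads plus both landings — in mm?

⌈4784/187⌉ = 26 risers.
Each riser is 4784/26 = 184 mm (≤ 187 mm).
Tread T = 659 − 2 × 184 = 291 mm (≥ 284 mm).
26 risers give 25 treads; going = 25 × 291 = 7275 mm.
Add landings: 7275 + 1547 + 1250 = 10072 mm.

10072 mm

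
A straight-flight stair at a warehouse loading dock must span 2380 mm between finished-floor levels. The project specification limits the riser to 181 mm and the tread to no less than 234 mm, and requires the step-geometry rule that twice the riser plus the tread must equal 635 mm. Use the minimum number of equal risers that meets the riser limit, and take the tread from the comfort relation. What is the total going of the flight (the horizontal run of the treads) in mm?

2380 / 181 = 13.149 → round up to 14 risers.
Each riser is 2380/14 = 170 mm (≤ 181 mm).
T = 635 − 2·170 = 295 mm, which satisfies the 234 mm minimum.
Treads = 14 − 1 = 13; going = 13 × 295 = 3835 mm.

3835 mm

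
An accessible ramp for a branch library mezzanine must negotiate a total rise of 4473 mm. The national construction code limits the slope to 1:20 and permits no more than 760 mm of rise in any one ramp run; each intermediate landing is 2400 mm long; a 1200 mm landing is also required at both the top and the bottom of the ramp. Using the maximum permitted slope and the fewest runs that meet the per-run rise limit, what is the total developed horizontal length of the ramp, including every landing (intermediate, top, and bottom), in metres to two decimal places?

103.86 m

⌈4473/760⌉ = 6 ramp runs. That means 5 intermediate landings.
Horizontal run for 4473 mm of rise at 1:20 is 4473 × 20 = 89460 mm.
Intermediate landings: 5 × 2400 = 12000 mm.
Top and bottom landings: 2 × 1200 = 2400 mm.
Total = 89460 + 12000 + 2400 = 103860 mm.
= 103.86 m.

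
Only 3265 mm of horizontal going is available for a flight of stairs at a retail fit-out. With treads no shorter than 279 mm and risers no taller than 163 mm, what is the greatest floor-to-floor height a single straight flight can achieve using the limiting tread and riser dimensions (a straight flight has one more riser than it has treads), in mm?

1956 mm

Treads that fit: ⌊3265 / 279⌋ = 11.
Risers = treads + 1 = 12.
Maximum height = 12 × 163 = 1956 mm.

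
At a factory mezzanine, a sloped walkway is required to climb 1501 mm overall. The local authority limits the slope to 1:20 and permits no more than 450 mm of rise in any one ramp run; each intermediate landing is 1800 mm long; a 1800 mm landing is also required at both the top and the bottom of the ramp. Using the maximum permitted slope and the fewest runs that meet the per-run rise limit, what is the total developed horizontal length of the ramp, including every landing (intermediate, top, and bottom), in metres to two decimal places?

At most 450 each: 1501/450 = 3.34, giving 4 ramp runs. That means 3 intermediate landings.
Ramp run (horizontal) at 1:20: 1501 × 20 = 30020 mm.
3 intermediate landings contribute 3 × 1800 = 5400 mm.
Top and bottom landings: 2 × 1800 = 3600 mm.
Total = 30020 + 5400 + 3600 = 39020 mm.
= 39.02 m.

39.02 m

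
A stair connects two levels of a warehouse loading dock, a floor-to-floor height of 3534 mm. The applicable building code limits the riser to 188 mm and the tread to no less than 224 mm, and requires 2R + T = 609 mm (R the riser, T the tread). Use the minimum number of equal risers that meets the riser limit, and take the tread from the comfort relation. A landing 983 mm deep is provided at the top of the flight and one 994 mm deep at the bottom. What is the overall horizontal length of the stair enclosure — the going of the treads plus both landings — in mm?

3534 / 188 = 18.798 → round up to 19 risers.
R = 3534 ÷ 19 = 186 mm.
T = 609 − 2·186 = 237 mm, which satisfies the 224 mm minimum.
Treads = 19 − 1 = 18; going = 18 × 237 = 4266 mm.
Enclosure = 4266 + 983 + 994 = 6243 mm.

6243 mm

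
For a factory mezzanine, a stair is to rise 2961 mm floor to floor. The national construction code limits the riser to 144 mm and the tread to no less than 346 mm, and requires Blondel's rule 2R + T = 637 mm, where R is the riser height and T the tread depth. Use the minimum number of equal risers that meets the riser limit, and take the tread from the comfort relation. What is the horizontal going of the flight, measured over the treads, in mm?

7100 mm

2961 / 144 = 20.562 → round up to 21 risers.
Each riser is 2961/21 = 141 mm (≤ 144 mm).
T = 637 − 2·141 = 355 mm, which satisfies the 346 mm minimum.
21 risers give 20 treads; going = 20 × 355 = 7100 mm.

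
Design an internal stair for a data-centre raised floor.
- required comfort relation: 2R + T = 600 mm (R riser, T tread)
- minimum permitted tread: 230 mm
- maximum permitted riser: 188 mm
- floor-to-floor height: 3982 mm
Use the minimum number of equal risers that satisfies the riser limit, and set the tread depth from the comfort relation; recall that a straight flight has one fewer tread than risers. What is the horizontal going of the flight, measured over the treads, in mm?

4998 mm

At most 188 each: 3982/188 = 21.18, giving 22 risers.
Each riser is 3982/22 = 181 mm (≤ 188 mm).
T = 600 − 2·181 = 238 mm, which satisfies the 230 mm minimum.
Treads = 22 − 1 = 21; going = 21 × 238 = 4998 mm.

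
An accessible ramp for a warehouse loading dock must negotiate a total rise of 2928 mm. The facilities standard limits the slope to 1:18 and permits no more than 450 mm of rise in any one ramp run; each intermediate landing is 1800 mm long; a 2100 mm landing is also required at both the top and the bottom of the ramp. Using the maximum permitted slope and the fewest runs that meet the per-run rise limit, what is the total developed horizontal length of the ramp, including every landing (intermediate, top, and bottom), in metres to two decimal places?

2928 / 450 = 6.507 → round up to 7 ramp runs. That means 6 intermediate landings.
Horizontal run for 2928 mm of rise at 1:18 is 2928 × 18 = 52704 mm.
Intermediate landings: 6 × 1800 = 10800 mm.
Top and bottom landings: 2 × 2100 = 4200 mm.
Total = 52704 + 10800 + 4200 = 67704 mm.
= 67.70 m.

67.70 m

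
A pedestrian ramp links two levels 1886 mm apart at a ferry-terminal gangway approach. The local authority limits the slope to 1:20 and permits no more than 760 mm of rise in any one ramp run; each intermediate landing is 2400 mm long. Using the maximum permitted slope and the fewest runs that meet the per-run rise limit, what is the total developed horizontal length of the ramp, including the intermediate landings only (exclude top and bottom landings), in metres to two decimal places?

1886 / 760 = 2.482 → round up to 3 ramp runs. That means 2 intermediate landings.
Ramp run (horizontal) at 1:20: 1886 × 20 = 37720 mm.
2 intermediate landings contribute 2 × 2400 = 4800 mm.
Developed length = 37720 + 4800 = 42520 mm.
= 42.52 m.

42.52 m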